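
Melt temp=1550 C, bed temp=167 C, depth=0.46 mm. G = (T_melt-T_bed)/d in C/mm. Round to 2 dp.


G = (1550-167)/0.46 = 3006.52 C/mm


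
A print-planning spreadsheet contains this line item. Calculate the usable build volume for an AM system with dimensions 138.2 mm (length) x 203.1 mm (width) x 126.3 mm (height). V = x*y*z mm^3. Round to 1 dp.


V = 138.2 * 203.1 * 126.3 = 3545041.4 mm^3


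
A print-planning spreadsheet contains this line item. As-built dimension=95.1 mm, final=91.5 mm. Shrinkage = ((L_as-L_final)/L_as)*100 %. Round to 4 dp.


Shrinkage = ((95.1-91.5)/95.1)*100 = 3.7855 %


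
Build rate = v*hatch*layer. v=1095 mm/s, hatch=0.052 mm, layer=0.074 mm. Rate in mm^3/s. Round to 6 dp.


Rate = 1095 * 0.052 * 0.074 = 4.21356 mm^3/s


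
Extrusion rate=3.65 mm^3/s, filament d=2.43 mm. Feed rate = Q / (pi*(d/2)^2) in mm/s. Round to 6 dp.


A = pi*(2.43/2)^2 = 4.637698
v = 3.65 / 4.637698 = 0.787028 mm/s


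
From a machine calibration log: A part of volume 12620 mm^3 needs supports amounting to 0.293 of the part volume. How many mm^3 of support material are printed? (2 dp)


V_support = 12620 * 0.293 = 3697.66 mm^3


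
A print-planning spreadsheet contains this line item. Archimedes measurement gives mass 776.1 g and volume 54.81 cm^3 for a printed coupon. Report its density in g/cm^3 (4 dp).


rho = 776.1 / 54.81 = 14.1598 g/cm^3


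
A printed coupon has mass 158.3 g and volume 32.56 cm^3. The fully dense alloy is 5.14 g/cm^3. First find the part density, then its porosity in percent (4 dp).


rho_part = 158.3 / 32.56 = 4.86179361 g/cm^3
Porosity = (1 - 4.86179361/5.14)*100 = 5.4126 %


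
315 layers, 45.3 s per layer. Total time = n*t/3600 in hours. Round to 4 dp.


t = 315 * 45.3 / 3600 = 3.9638 hrs


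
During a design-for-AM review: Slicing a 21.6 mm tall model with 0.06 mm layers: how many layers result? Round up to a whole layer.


Layers = ceil(21.6/0.06) = 360


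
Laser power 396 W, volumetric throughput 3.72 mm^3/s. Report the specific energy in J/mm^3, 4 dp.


SE = 396 / 3.72 = 106.4516 J/mm^3


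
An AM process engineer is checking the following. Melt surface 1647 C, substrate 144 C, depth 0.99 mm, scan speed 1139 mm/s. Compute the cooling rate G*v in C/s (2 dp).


G = (1647-144)/0.99 = 1518.18181818 C/mm
CR = 1518.18181818 * 1139 = 1729209.09 C/s


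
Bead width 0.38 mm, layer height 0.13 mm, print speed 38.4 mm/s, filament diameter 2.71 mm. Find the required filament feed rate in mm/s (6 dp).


Q = 0.38 * 0.13 * 38.4 = 1.89696 mm^3/s
A_fil = pi*(2.71/2)^2 = 5.76804265 mm^2
v_feed = 1.89696 / 5.76804265 = 0.328874 mm/s


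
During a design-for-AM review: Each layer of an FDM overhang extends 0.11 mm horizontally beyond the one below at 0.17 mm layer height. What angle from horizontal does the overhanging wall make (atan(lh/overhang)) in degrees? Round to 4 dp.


angle = atan(0.17/0.11) = 57.0948 degrees


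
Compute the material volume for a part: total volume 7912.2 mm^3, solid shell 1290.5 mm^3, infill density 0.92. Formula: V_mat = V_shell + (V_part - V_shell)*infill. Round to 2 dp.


V_infill = (7912.2 - 1290.5) * 0.92 = 6091.96
V_total = 1290.5 + 6091.96 = 7382.46 mm^3


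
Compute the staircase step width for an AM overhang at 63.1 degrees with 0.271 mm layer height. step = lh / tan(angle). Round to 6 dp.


step = 0.271 / tan(63.1) = 0.137486 mm


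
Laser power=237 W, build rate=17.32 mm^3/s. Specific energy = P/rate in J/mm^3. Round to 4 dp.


SE = 237 / 17.32 = 13.6836 J/mm^3


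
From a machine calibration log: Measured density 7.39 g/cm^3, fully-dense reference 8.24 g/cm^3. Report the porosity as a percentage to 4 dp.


Porosity = (1-7.39/8.24)*100 = 10.3155 %


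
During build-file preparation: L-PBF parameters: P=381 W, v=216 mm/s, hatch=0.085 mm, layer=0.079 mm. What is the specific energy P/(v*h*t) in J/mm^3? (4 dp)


Build rate = 216 * 0.085 * 0.079 = 1.45044 mm^3/s
SE = 381 / 1.45044 = 262.6789 J/mm^3


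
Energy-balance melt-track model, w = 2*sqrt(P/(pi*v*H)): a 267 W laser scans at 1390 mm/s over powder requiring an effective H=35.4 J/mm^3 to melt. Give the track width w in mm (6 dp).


w = 2*sqrt(267/(pi*1390*35.4)) = 0.083119 mm


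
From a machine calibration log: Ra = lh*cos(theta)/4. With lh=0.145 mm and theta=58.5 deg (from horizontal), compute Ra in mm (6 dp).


Ra = 0.145 * cos(58.5) / 4 = 0.018941 mm


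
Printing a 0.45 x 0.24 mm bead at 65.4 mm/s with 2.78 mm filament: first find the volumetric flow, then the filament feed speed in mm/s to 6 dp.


Q = 0.45 * 0.24 * 65.4 = 7.0632 mm^3/s
A_fil = pi*(2.78/2)^2 = 6.06987117 mm^2
v_feed = 7.0632 / 6.06987117 = 1.163649 mm/s


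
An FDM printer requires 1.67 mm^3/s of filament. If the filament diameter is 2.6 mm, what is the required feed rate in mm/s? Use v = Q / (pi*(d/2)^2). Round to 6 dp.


A = pi*(2.6/2)^2 = 5.309292
v = 1.67 / 5.309292 = 0.314543 mm/s


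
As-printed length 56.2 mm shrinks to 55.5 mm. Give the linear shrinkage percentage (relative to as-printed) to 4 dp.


Shrinkage = ((56.2-55.5)/56.2)*100 = 1.2456 %


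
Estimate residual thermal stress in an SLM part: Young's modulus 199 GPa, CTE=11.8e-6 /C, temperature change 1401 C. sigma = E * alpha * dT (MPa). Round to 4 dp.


sigma = 199*1000 * 11.8e-6 * 1401 = 3289.8282 MPa


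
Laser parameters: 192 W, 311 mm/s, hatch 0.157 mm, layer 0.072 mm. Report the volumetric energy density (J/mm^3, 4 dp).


E = 192 / (311*0.157*0.072) = 54.6146 J/mm^3


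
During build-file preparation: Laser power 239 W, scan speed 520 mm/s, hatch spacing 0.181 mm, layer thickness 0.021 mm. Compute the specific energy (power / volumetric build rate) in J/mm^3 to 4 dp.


Build rate = 520 * 0.181 * 0.021 = 1.97652 mm^3/s
SE = 239 / 1.97652 = 120.9196 J/mm^3


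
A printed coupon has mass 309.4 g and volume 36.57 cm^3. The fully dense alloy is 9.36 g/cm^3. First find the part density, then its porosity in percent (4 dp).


rho_part = 309.4 / 36.57 = 8.46048674 g/cm^3
Porosity = (1 - 8.46048674/9.36)*100 = 9.6102 %


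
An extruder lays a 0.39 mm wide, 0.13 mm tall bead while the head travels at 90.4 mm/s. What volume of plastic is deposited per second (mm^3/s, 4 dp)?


Rate = 0.39 * 0.13 * 90.4 = 4.5833 mm^3/s


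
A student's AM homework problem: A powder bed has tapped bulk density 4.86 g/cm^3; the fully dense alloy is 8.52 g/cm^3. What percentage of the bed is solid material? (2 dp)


Packing = (4.86/8.52)*100 = 57.04 %


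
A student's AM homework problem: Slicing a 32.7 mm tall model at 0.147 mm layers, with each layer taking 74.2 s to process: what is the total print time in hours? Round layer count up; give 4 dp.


Layers = ceil(32.7/0.147) = 223
t = 223 * 74.2 / 3600 = 4.5963 hrs


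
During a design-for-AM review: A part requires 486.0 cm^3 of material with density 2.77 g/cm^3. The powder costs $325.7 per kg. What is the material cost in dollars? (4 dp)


Mass = 486.0*2.77/1000 = 1.34622 kg
Cost = 1.34622 * 325.7 = 438.4639 $


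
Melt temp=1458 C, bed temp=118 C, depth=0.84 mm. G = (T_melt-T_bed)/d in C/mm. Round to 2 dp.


G = (1458-118)/0.84 = 1595.24 C/mm


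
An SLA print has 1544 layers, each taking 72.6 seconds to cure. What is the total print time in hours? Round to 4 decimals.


t = 1544 * 72.6 / 3600 = 31.1373 hrs


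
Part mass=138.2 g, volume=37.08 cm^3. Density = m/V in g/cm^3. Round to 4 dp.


rho = 138.2 / 37.08 = 3.7271 g/cm^3


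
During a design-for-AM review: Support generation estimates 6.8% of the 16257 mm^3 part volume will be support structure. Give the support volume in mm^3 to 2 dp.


V_support = 16257 * 0.068 = 1105.48 mm^3


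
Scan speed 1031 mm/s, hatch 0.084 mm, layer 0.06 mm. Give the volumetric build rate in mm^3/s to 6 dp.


Rate = 1031 * 0.084 * 0.06 = 5.19624 mm^3/s


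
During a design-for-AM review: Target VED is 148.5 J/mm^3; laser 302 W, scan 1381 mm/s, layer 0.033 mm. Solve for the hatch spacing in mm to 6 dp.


h = 302 / (148.5*1381*0.033) = 0.044624 mm


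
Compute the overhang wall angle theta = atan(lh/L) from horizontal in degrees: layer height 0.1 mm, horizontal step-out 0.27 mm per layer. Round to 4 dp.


angle = atan(0.1/0.27) = 20.3231 degrees


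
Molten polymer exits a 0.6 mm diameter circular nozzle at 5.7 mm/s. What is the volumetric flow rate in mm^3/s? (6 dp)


A = pi*(0.6/2)^2 = 0.28274334 mm^2
Q = 0.28274334 * 5.7 = 1.611637 mm^3/s


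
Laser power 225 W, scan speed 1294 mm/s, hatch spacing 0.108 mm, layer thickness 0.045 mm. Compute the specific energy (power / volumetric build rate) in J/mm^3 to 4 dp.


Build rate = 1294 * 0.108 * 0.045 = 6.28884 mm^3/s
SE = 225 / 6.28884 = 35.7777 J/mm^3


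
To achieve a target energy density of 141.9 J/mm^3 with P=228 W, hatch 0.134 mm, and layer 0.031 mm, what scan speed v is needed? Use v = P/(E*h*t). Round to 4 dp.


v = 228 / (141.9*0.134*0.031) = 386.7995 mm/s


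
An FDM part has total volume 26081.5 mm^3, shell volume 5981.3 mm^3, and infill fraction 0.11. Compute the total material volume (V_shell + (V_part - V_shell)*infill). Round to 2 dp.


V_infill = (26081.5 - 5981.3) * 0.11 = 2211.02
V_total = 5981.3 + 2211.02 = 8192.32 mm^3


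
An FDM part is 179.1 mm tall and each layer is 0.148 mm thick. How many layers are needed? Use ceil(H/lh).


Layers = ceil(179.1/0.148) = 1211


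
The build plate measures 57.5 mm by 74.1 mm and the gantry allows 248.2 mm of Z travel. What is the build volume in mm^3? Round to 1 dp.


V = 57.5 * 74.1 * 248.2 = 1057518.2 mm^3


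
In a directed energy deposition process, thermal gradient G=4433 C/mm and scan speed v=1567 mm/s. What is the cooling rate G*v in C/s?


CR = 4433 * 1567 = 6946511 C/s


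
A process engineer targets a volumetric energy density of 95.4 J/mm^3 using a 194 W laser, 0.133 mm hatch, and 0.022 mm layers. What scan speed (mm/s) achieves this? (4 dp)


v = 194 / (95.4*0.133*0.022) = 694.9908 mm/s


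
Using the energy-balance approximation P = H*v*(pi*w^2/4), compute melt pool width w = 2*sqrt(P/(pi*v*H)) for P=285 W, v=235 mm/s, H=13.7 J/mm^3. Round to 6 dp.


w = 2*sqrt(285/(pi*235*13.7)) = 0.335725 mm


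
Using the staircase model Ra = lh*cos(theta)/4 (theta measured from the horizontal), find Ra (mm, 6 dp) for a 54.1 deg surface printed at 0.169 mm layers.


Ra = 0.169 * cos(54.1) / 4 = 0.024774 mm


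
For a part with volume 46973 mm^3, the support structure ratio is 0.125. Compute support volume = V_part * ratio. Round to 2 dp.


V_support = 46973 * 0.125 = 5871.63 mm^3


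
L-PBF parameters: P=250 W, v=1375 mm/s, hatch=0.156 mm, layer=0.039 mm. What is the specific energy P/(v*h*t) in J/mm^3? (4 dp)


Build rate = 1375 * 0.156 * 0.039 = 8.3655 mm^3/s
SE = 250 / 8.3655 = 29.8846 J/mm^3


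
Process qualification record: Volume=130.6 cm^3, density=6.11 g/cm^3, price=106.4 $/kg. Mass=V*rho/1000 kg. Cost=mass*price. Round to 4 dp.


Mass = 130.6*6.11/1000 = 0.797966 kg
Cost = 0.797966 * 106.4 = 84.9036 $


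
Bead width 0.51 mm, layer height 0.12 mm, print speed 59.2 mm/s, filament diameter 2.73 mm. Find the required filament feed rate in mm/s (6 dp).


Q = 0.51 * 0.12 * 59.2 = 3.62304 mm^3/s
A_fil = pi*(2.73/2)^2 = 5.85349397 mm^2
v_feed = 3.62304 / 5.85349397 = 0.618953 mm/s


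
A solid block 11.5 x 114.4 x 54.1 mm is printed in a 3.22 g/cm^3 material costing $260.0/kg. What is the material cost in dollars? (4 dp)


V = 11.5 * 114.4 * 54.1 = 71173.96 mm^3 = 71.17396 cm^3
Mass = 71.17396 * 3.22 / 1000 = 0.22918015 kg
Cost = 0.22918015 * 260.0 = 59.5868 $


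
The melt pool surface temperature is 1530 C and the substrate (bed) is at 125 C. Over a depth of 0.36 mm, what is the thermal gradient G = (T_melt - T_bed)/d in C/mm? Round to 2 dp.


G = (1530-125)/0.36 = 3902.78 C/mm


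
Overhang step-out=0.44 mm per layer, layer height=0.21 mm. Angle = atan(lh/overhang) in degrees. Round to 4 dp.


angle = atan(0.21/0.44) = 25.5139 degrees


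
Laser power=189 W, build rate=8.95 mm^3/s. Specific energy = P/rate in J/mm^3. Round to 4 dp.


SE = 189 / 8.95 = 21.1173 J/mm^3


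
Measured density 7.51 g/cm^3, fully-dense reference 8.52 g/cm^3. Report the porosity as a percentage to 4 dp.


Porosity = (1-7.51/8.52)*100 = 11.8545 %


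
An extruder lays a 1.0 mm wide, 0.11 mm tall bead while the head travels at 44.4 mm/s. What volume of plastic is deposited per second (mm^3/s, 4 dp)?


Rate = 1.0 * 0.11 * 44.4 = 4.884 mm^3/s


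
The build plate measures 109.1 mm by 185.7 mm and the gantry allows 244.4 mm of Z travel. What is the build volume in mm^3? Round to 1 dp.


V = 109.1 * 185.7 * 244.4 = 4951512.2 mm^3


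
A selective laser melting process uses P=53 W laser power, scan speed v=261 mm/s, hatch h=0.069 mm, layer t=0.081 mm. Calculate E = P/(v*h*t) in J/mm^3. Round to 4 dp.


E = 53 / (261*0.069*0.081) = 36.333 J/mm^3


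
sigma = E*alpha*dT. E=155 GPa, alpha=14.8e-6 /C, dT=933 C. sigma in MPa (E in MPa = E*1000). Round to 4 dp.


sigma = 155*1000 * 14.8e-6 * 933 = 2140.302 MPa


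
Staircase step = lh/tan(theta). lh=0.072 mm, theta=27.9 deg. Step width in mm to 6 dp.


step = 0.072 / tan(27.9) = 0.135984 mm


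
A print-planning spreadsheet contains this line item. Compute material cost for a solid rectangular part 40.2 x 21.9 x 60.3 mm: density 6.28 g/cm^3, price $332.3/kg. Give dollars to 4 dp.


V = 40.2 * 21.9 * 60.3 = 53086.914 mm^3 = 53.086914 cm^3
Mass = 53.086914 * 6.28 / 1000 = 0.33338582 kg
Cost = 0.33338582 * 332.3 = 110.7841 $


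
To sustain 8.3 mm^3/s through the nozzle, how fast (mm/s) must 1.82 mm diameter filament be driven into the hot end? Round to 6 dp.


A = pi*(1.82/2)^2 = 2.601553
v = 8.3 / 2.601553 = 3.190402 mm/s


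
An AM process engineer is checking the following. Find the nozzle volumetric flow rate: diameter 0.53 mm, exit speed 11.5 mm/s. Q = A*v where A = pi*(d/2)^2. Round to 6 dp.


A = pi*(0.53/2)^2 = 0.22061834 mm^2
Q = 0.22061834 * 11.5 = 2.537111 mm^3/s


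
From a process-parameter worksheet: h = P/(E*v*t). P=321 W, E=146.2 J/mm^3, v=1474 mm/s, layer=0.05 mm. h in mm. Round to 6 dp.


h = 321 / (146.2*1474*0.05) = 0.029791 mm


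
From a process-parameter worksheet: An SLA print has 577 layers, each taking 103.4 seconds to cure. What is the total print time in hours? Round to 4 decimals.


t = 577 * 103.4 / 3600 = 16.5727 hrs


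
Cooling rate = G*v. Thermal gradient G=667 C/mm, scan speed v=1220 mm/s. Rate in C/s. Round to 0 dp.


CR = 667 * 1220 = 813740 C/s


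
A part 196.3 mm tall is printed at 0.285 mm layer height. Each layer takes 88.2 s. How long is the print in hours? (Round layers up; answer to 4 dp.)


Layers = ceil(196.3/0.285) = 689
t = 689 * 88.2 / 3600 = 16.8805 hrs


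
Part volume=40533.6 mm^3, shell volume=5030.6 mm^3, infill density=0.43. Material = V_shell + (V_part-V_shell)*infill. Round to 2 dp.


V_infill = (40533.6 - 5030.6) * 0.43 = 15266.29
V_total = 5030.6 + 15266.29 = 20296.89 mm^3


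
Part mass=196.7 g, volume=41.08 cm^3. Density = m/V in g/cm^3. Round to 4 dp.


rho = 196.7 / 41.08 = 4.7882 g/cm^3


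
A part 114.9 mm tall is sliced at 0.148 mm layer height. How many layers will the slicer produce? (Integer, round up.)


Layers = ceil(114.9/0.148) = 777


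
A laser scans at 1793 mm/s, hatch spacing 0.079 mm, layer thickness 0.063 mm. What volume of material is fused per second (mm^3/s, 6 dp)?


Rate = 1793 * 0.079 * 0.063 = 8.923761 mm^3/s


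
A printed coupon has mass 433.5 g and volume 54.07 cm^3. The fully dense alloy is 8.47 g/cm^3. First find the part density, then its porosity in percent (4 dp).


rho_part = 433.5 / 54.07 = 8.01738487 g/cm^3
Porosity = (1 - 8.01738487/8.47)*100 = 5.3437 %


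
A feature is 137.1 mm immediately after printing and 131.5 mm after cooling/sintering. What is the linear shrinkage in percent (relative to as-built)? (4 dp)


Shrinkage = ((137.1-131.5)/137.1)*100 = 4.0846 %


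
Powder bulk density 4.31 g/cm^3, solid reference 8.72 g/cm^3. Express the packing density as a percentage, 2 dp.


Packing = (4.31/8.72)*100 = 49.43 %


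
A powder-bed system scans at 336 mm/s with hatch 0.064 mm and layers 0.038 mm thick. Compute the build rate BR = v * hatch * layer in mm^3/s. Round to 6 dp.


Rate = 336 * 0.064 * 0.038 = 0.817152 mm^3/s


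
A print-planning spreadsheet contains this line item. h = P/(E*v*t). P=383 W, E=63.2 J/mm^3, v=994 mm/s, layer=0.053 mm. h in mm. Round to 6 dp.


h = 383 / (63.2*994*0.053) = 0.115032 mm


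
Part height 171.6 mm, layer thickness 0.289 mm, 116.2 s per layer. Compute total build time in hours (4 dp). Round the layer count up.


Layers = ceil(171.6/0.289) = 594
t = 594 * 116.2 / 3600 = 19.173 hrs


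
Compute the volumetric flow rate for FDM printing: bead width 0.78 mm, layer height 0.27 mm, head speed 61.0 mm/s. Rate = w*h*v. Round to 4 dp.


Rate = 0.78 * 0.27 * 61.0 = 12.8466 mm^3/s


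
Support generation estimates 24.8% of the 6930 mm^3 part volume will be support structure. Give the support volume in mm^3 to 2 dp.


V_support = 6930 * 0.248 = 1718.64 mm^3


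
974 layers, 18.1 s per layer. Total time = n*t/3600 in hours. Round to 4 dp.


t = 974 * 18.1 / 3600 = 4.8971 hrs


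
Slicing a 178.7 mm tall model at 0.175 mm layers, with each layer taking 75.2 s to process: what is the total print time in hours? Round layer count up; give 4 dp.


Layers = ceil(178.7/0.175) = 1022
t = 1022 * 75.2 / 3600 = 21.3484 hrs


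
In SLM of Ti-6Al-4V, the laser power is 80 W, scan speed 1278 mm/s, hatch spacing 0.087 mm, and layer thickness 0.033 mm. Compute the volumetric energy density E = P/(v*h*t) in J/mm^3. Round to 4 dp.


E = 80 / (1278*0.087*0.033) = 21.8035 J/mm^3


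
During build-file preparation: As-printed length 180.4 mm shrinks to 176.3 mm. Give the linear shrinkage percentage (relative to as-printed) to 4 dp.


Shrinkage = ((180.4-176.3)/180.4)*100 = 2.2727 %


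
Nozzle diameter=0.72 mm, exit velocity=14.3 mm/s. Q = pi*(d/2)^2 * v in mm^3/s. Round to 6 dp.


A = pi*(0.72/2)^2 = 0.40715041 mm^2
Q = 0.40715041 * 14.3 = 5.822251 mm^3/s


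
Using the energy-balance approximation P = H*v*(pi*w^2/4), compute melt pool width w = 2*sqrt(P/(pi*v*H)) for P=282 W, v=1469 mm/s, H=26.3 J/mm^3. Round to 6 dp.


w = 2*sqrt(282/(pi*1469*26.3)) = 0.096403 mm


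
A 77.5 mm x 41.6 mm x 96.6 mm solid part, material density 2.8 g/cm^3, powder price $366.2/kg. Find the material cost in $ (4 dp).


V = 77.5 * 41.6 * 96.6 = 311438.4 mm^3 = 311.4384 cm^3
Mass = 311.4384 * 2.8 / 1000 = 0.87202752 kg
Cost = 0.87202752 * 366.2 = 319.3365 $


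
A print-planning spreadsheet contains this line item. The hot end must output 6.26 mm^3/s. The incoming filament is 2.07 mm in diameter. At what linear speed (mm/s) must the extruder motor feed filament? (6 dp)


A = pi*(2.07/2)^2 = 3.365353
v = 6.26 / 3.365353 = 1.860132 mm/s


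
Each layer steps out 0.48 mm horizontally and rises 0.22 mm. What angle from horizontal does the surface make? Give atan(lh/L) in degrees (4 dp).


angle = atan(0.22/0.48) = 24.6236 degrees


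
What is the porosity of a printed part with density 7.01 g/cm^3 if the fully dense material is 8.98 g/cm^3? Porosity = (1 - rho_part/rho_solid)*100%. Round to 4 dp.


Porosity = (1-7.01/8.98)*100 = 21.9376 %


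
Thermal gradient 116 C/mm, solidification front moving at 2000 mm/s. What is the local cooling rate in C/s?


CR = 116 * 2000 = 232000 C/s


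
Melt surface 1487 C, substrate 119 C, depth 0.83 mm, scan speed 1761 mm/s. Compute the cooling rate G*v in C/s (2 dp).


G = (1487-119)/0.83 = 1648.19277108 C/mm
CR = 1648.19277108 * 1761 = 2902467.47 C/s


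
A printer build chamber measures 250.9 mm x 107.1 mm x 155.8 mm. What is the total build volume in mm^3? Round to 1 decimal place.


V = 250.9 * 107.1 * 155.8 = 4186562.6 mm^3


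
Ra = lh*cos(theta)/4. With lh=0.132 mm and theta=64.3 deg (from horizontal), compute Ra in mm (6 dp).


Ra = 0.132 * cos(64.3) / 4 = 0.014311 mm


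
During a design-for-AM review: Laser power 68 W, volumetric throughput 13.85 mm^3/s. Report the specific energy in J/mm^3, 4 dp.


SE = 68 / 13.85 = 4.9097 J/mm^3


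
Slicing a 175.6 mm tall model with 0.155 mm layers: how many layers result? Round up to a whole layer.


Layers = ceil(175.6/0.155) = 1133


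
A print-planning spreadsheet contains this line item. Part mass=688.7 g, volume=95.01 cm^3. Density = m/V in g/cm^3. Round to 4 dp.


rho = 688.7 / 95.01 = 7.2487 g/cm^3


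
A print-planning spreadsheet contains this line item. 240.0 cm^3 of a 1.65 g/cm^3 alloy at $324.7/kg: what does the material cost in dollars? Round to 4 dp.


Mass = 240.0*1.65/1000 = 0.396 kg
Cost = 0.396 * 324.7 = 128.5812 $


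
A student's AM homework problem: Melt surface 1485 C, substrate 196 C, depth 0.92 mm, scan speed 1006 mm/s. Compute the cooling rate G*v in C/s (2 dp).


G = (1485-196)/0.92 = 1401.08695652 C/mm
CR = 1401.08695652 * 1006 = 1409493.48 C/s


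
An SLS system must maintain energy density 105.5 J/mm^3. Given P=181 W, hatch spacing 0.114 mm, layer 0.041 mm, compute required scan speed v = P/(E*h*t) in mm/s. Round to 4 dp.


v = 181 / (105.5*0.114*0.041) = 367.0603 mm/s


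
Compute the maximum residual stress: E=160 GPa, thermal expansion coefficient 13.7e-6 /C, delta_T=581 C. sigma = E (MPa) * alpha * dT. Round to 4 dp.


sigma = 160*1000 * 13.7e-6 * 581 = 1273.552 MPa


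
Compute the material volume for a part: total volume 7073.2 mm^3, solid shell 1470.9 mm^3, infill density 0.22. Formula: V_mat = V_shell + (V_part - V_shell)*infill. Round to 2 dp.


V_infill = (7073.2 - 1470.9) * 0.22 = 1232.51
V_total = 1470.9 + 1232.51 = 2703.41 mm^3


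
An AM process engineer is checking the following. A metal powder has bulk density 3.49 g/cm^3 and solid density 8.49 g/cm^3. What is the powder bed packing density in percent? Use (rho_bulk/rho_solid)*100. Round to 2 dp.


Packing = (3.49/8.49)*100 = 41.11 %


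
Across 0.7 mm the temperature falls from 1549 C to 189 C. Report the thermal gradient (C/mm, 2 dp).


G = (1549-189)/0.7 = 1942.86 C/mm


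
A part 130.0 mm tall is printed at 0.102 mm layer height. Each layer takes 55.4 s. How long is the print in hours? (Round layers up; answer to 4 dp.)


Layers = ceil(130.0/0.102) = 1275
t = 1275 * 55.4 / 3600 = 19.6208 hrs


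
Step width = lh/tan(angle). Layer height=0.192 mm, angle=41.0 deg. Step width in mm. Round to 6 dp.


step = 0.192 / tan(41.0) = 0.220871 mm


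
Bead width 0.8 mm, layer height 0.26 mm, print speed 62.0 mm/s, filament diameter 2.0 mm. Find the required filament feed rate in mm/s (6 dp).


Q = 0.8 * 0.26 * 62.0 = 12.896 mm^3/s
A_fil = pi*(2.0/2)^2 = 3.14159265 mm^2
v_feed = 12.896 / 3.14159265 = 4.104924 mm/s


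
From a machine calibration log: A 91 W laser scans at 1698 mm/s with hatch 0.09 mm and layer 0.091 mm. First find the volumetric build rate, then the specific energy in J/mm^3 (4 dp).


Build rate = 1698 * 0.09 * 0.091 = 13.90662 mm^3/s
SE = 91 / 13.90662 = 6.5436 J/mm^3


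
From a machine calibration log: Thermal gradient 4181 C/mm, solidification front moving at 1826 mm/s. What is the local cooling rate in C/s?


CR = 4181 * 1826 = 7634506 C/s


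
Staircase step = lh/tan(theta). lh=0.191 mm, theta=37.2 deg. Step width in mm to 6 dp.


step = 0.191 / tan(37.2) = 0.251633 mm


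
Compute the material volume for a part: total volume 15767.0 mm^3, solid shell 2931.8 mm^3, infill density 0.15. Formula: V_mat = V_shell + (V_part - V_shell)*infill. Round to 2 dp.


V_infill = (15767.0 - 2931.8) * 0.15 = 1925.28
V_total = 2931.8 + 1925.28 = 4857.08 mm^3


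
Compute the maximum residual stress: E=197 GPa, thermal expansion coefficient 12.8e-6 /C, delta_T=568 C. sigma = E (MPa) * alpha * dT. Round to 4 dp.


sigma = 197*1000 * 12.8e-6 * 568 = 1432.2688 MPa


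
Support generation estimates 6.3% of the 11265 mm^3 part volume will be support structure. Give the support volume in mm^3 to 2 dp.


V_support = 11265 * 0.063 = 709.7 mm^3


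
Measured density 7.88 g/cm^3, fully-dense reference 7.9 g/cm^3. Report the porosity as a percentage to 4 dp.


Porosity = (1-7.88/7.9)*100 = 0.2532 %


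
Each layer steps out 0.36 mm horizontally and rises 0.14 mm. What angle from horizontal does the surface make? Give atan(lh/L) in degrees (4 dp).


angle = atan(0.14/0.36) = 21.2505 degrees


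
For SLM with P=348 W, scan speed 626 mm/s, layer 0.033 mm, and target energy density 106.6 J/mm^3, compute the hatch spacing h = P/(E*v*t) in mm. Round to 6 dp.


h = 348 / (106.6*626*0.033) = 0.158028 mm


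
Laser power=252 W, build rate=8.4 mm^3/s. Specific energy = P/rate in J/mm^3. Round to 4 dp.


SE = 252 / 8.4 = 30.0 J/mm^3


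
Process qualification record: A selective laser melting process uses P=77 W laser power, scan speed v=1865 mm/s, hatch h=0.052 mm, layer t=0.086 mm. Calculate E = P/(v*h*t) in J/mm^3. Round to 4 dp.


E = 77 / (1865*0.052*0.086) = 9.2323 J/mm^3


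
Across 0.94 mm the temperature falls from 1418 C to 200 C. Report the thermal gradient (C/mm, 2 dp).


G = (1418-200)/0.94 = 1295.74 C/mm


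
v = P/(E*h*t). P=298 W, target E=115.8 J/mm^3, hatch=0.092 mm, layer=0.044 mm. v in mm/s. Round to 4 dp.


v = 298 / (115.8*0.092*0.044) = 635.7219 mm/s


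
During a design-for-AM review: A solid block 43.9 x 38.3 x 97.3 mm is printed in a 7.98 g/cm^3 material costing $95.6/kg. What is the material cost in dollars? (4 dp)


V = 43.9 * 38.3 * 97.3 = 163597.301 mm^3 = 163.597301 cm^3
Mass = 163.597301 * 7.98 / 1000 = 1.30550646 kg
Cost = 1.30550646 * 95.6 = 124.8064 $


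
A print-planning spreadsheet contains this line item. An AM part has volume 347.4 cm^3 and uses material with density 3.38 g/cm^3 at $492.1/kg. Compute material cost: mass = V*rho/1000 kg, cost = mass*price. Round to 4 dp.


Mass = 347.4*3.38/1000 = 1.174212 kg
Cost = 1.174212 * 492.1 = 577.8297 $


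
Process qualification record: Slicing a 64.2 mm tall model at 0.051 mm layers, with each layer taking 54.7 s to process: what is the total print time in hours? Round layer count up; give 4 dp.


Layers = ceil(64.2/0.051) = 1259
t = 1259 * 54.7 / 3600 = 19.1298 hrs


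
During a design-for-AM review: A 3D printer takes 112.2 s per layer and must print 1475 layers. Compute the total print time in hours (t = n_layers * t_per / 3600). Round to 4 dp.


t = 1475 * 112.2 / 3600 = 45.9708 hrs


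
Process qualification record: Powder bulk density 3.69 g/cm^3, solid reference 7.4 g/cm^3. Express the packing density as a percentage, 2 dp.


Packing = (3.69/7.4)*100 = 49.86 %


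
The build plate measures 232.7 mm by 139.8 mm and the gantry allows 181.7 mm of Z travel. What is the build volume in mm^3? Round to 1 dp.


V = 232.7 * 139.8 * 181.7 = 5910966.3 mm^3


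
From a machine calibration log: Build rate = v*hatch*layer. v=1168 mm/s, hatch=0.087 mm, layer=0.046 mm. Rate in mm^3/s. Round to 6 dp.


Rate = 1168 * 0.087 * 0.046 = 4.674336 mm^3/s


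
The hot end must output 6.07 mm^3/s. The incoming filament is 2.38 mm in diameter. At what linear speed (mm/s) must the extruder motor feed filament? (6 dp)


A = pi*(2.38/2)^2 = 4.448809
v = 6.07 / 4.448809 = 1.36441 mm/s


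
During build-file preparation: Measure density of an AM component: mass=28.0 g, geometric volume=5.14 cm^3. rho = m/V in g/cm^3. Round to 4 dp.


rho = 28.0 / 5.14 = 5.4475 g/cm^3


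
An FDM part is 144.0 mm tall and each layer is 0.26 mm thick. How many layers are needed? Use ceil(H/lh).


Layers = ceil(144.0/0.26) = 554


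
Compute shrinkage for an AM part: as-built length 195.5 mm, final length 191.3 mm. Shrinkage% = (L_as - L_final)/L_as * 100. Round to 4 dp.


Shrinkage = ((195.5-191.3)/195.5)*100 = 2.1483 %


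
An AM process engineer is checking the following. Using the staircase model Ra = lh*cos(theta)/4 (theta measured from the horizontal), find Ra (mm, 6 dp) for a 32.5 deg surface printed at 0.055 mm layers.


Ra = 0.055 * cos(32.5) / 4 = 0.011597 mm


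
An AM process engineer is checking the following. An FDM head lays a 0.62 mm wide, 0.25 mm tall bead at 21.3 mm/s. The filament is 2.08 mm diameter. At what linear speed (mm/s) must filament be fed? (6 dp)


Q = 0.62 * 0.25 * 21.3 = 3.3015 mm^3/s
A_fil = pi*(2.08/2)^2 = 3.39794661 mm^2
v_feed = 3.3015 / 3.39794661 = 0.971616 mm/s


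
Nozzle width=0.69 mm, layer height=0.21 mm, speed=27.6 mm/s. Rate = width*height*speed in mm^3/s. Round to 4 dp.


Rate = 0.69 * 0.21 * 27.6 = 3.9992 mm^3/s


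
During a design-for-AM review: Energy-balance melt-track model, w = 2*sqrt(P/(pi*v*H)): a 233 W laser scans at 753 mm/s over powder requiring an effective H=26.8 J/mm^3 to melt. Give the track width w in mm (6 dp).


w = 2*sqrt(233/(pi*753*26.8)) = 0.121246 mm


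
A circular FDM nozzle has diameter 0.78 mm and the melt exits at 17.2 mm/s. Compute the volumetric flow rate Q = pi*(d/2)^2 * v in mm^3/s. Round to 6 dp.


A = pi*(0.78/2)^2 = 0.47783624 mm^2
Q = 0.47783624 * 17.2 = 8.218783 mm^3/s


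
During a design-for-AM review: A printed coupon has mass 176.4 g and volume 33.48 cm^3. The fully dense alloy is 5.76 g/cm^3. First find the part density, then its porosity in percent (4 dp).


rho_part = 176.4 / 33.48 = 5.2688172 g/cm^3
Porosity = (1 - 5.2688172/5.76)*100 = 8.5275 %


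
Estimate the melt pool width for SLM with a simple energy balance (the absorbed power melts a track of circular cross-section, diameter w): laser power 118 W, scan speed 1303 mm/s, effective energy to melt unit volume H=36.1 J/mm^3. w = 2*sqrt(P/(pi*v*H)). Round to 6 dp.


w = 2*sqrt(118/(pi*1303*36.1)) = 0.056516 mm


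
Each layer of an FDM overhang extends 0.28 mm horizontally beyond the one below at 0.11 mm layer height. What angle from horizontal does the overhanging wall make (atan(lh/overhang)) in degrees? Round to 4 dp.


angle = atan(0.11/0.28) = 21.4477 degrees


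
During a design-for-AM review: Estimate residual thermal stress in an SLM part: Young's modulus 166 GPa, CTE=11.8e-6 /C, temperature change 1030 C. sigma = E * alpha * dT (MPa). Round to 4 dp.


sigma = 166*1000 * 11.8e-6 * 1030 = 2017.564 MPa


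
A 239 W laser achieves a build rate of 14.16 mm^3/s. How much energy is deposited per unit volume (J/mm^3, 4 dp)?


SE = 239 / 14.16 = 16.8785 J/mm^3


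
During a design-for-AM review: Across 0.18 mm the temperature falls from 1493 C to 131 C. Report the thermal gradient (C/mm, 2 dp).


G = (1493-131)/0.18 = 7566.67 C/mm


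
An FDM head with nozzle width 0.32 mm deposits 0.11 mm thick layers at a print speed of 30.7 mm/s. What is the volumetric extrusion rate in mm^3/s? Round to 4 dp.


Rate = 0.32 * 0.11 * 30.7 = 1.0806 mm^3/s


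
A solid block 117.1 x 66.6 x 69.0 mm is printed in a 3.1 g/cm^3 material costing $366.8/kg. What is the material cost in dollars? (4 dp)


V = 117.1 * 66.6 * 69.0 = 538121.34 mm^3 = 538.12134 cm^3
Mass = 538.12134 * 3.1 / 1000 = 1.66817615 kg
Cost = 1.66817615 * 366.8 = 611.887 $


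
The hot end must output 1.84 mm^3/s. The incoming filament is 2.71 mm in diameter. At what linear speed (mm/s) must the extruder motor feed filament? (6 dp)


A = pi*(2.71/2)^2 = 5.768043
v = 1.84 / 5.768043 = 0.318999 mm/s


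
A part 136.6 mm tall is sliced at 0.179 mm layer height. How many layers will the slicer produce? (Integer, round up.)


Layers = ceil(136.6/0.179) = 764


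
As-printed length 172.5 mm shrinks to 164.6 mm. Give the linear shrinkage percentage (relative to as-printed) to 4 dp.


Shrinkage = ((172.5-164.6)/172.5)*100 = 4.5797 %


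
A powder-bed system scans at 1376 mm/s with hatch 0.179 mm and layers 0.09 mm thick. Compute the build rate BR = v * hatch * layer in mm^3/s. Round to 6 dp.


Rate = 1376 * 0.179 * 0.09 = 22.16736 mm^3/s


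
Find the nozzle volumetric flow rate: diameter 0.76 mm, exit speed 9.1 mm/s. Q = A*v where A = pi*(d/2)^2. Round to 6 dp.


A = pi*(0.76/2)^2 = 0.45364598 mm^2
Q = 0.45364598 * 9.1 = 4.128178 mm^3/s


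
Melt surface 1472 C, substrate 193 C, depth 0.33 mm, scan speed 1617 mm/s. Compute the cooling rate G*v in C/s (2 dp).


G = (1472-193)/0.33 = 3875.75757576 C/mm
CR = 3875.75757576 * 1617 = 6267100.0 C/s


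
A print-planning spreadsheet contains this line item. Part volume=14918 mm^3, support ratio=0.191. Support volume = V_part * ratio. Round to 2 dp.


V_support = 14918 * 0.191 = 2849.34 mm^3


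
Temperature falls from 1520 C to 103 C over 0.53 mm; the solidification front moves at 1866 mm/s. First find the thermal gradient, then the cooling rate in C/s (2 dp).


G = (1520-103)/0.53 = 2673.58490566 C/mm
CR = 2673.58490566 * 1866 = 4988909.43 C/s


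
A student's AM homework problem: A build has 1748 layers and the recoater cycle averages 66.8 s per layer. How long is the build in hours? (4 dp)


t = 1748 * 66.8 / 3600 = 32.4351 hrs


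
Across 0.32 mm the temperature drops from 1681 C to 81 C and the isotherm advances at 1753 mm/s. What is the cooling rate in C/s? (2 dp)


G = (1681-81)/0.32 = 5000.0 C/mm
CR = 5000.0 * 1753 = 8765000.0 C/s


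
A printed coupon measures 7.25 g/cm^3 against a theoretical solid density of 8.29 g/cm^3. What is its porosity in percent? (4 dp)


Porosity = (1-7.25/8.29)*100 = 12.5452 %


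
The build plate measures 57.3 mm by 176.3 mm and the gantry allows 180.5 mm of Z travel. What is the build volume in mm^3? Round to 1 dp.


V = 57.3 * 176.3 * 180.5 = 1823409.2 mm^3


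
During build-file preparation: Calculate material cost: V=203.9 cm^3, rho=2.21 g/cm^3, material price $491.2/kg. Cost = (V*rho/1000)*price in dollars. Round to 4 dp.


Mass = 203.9*2.21/1000 = 0.450619 kg
Cost = 0.450619 * 491.2 = 221.3441 $


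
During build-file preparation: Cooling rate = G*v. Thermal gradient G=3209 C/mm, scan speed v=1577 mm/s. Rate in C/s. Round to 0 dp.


CR = 3209 * 1577 = 5060593 C/s


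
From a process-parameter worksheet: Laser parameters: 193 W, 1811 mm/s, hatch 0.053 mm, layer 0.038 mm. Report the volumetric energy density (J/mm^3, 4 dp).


E = 193 / (1811*0.053*0.038) = 52.9151 J/mm^3


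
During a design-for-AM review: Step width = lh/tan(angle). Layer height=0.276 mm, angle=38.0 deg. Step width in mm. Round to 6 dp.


step = 0.276 / tan(38.0) = 0.353264 mm


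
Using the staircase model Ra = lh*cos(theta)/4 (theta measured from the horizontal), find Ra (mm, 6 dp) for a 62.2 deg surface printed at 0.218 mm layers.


Ra = 0.218 * cos(62.2) / 4 = 0.025418 mm


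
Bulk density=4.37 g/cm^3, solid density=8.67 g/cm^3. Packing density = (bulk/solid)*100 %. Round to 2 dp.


Packing = (4.37/8.67)*100 = 50.4 %


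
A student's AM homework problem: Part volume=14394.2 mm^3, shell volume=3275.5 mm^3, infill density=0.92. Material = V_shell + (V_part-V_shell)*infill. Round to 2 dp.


V_infill = (14394.2 - 3275.5) * 0.92 = 10229.2
V_total = 3275.5 + 10229.2 = 13504.7 mm^3


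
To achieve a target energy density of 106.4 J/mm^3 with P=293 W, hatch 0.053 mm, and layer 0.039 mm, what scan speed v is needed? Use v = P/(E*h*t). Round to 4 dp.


v = 293 / (106.4*0.053*0.039) = 1332.2493 mm/s


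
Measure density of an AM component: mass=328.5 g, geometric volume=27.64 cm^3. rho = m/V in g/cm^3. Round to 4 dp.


rho = 328.5 / 27.64 = 11.8849 g/cm^3


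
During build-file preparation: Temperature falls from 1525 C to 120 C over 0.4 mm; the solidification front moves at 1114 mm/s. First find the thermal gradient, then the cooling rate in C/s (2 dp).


G = (1525-120)/0.4 = 3512.5 C/mm
CR = 3512.5 * 1114 = 3912925.0 C/s


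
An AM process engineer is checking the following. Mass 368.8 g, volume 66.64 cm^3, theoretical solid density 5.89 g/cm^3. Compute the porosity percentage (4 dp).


rho_part = 368.8 / 66.64 = 5.53421369 g/cm^3
Porosity = (1 - 5.53421369/5.89)*100 = 6.0405 %


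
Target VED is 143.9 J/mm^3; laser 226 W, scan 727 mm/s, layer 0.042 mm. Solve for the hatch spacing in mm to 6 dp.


h = 226 / (143.9*727*0.042) = 0.051436 mm


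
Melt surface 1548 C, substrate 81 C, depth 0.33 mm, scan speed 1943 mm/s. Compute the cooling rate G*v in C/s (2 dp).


G = (1548-81)/0.33 = 4445.45454545 C/mm
CR = 4445.45454545 * 1943 = 8637518.18 C/s


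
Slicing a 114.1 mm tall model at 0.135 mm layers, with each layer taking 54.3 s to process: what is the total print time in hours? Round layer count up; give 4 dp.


Layers = ceil(114.1/0.135) = 846
t = 846 * 54.3 / 3600 = 12.7605 hrs


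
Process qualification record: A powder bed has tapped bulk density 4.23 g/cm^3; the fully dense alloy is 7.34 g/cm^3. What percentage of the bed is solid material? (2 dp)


Packing = (4.23/7.34)*100 = 57.63 %


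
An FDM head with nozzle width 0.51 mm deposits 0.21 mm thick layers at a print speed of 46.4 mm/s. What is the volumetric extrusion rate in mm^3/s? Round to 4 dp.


Rate = 0.51 * 0.21 * 46.4 = 4.9694 mm^3/s


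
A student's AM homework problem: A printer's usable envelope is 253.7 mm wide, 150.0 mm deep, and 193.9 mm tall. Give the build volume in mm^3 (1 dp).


V = 253.7 * 150.0 * 193.9 = 7378864.5 mm^3


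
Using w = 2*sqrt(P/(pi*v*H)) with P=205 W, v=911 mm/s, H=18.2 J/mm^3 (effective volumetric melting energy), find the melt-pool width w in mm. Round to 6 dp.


w = 2*sqrt(205/(pi*911*18.2)) = 0.125469 mm


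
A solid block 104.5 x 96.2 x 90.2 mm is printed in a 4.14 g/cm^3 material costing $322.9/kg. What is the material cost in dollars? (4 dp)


V = 104.5 * 96.2 * 90.2 = 906771.58 mm^3 = 906.77158 cm^3
Mass = 906.77158 * 4.14 / 1000 = 3.75403434 kg
Cost = 3.75403434 * 322.9 = 1212.1777 $


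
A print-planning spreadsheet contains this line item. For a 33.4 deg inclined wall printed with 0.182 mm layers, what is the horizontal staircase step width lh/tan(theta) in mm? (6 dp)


step = 0.182 / tan(33.4) = 0.276017 mm


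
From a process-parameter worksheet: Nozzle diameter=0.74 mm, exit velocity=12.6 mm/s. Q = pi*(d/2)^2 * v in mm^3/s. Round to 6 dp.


A = pi*(0.74/2)^2 = 0.43008403 mm^2
Q = 0.43008403 * 12.6 = 5.419059 mm^3/s


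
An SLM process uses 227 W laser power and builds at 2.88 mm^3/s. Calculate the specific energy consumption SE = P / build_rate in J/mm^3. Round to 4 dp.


SE = 227 / 2.88 = 78.8194 J/mm^3


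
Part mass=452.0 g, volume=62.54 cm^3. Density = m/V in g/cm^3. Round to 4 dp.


rho = 452.0 / 62.54 = 7.2274 g/cm^3


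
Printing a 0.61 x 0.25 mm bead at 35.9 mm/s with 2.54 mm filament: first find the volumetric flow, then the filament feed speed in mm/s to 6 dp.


Q = 0.61 * 0.25 * 35.9 = 5.47475 mm^3/s
A_fil = pi*(2.54/2)^2 = 5.06707479 mm^2
v_feed = 5.47475 / 5.06707479 = 1.080456 mm/s


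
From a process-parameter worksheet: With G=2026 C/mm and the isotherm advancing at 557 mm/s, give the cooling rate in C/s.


CR = 2026 * 557 = 1128482 C/s


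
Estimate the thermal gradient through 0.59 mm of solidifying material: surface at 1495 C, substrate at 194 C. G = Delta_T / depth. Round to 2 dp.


G = (1495-194)/0.59 = 2205.08 C/mm


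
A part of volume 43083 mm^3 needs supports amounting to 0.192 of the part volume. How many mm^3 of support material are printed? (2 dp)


V_support = 43083 * 0.192 = 8271.94 mm^3
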